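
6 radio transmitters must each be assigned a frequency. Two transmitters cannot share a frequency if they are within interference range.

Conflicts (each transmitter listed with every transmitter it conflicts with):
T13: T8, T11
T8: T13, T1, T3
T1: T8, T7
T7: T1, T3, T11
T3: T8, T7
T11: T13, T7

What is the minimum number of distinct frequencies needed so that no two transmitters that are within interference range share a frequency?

The cycle T3-T7-T11-T13-T8-T3 has odd length 5, so it cannot be 2-colored; at least 3 frequencies are needed.
3 frequencies suffice: frequency 1 → {T8, T7}; frequency 2 → {T1, T3, T11}; frequency 3 → {T13}. Each listed conflict is separated.

3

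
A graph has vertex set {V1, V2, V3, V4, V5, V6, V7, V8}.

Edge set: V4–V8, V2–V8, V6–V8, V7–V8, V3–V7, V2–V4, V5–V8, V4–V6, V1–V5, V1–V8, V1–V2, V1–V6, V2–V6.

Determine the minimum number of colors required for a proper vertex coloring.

4

V2, V4, V6, V8 form a clique, so at least 4 colors are needed.
A valid assignment using 4 colors: V1=3, V2=4, V3=1, V4=3, V5=2, V6=2, V7=2, V8=1. No two adjacent vertices share a color.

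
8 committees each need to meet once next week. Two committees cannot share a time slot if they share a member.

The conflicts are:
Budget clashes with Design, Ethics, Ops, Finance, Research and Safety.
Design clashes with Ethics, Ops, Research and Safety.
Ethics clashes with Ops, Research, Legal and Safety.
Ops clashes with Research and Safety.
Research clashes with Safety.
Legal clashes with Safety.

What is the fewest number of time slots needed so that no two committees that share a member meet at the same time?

6

Budget, Design, Ethics, Ops, Research, Safety are mutually in conflict, so at least 6 time slots are needed.
6 time slots suffice: time slot 1 → {Finance, Safety}; time slot 2 → {Ethics}; time slot 3 → {Budget, Legal}; time slot 4 → {Design}; time slot 5 → {Research}; time slot 6 → {Ops}. Every pair that conflicts lands in different time slots.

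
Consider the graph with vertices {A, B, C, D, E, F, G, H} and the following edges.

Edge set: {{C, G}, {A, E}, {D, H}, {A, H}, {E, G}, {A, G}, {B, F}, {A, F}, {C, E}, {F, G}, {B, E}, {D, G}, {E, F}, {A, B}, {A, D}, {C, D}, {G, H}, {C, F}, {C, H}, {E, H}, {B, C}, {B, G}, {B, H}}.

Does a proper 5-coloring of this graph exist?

The chromatic number is 5. B, C, E, G, H form a clique, so at least 5 colors are needed.
5 colors suffice: color 1 → {G}; color 2 → {D, E}; color 3 → {F, H}; color 4 → {A, C}; color 5 → {B}.
That is already a proper 5-coloring.

Yes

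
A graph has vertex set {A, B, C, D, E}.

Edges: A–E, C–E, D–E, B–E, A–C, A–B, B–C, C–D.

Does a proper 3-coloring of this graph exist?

A, B, C, E are pairwise adjacent (a clique of size 4), so at least 4 colors are needed.
So 3 colors are not enough.

No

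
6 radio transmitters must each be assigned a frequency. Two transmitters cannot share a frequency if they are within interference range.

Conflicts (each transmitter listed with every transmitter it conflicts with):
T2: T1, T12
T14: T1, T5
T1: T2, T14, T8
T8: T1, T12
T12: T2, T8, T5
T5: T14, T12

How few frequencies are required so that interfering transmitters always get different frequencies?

The cycle T5-T12-T8-T1-T14-T5 has odd length 5, so it cannot be 2-colored; at least 3 frequencies are needed.
3 frequencies suffice: T2=2, T14=3, T1=1, T8=2, T12=1, T5=2. Every pair that conflicts lands in different frequencies.

3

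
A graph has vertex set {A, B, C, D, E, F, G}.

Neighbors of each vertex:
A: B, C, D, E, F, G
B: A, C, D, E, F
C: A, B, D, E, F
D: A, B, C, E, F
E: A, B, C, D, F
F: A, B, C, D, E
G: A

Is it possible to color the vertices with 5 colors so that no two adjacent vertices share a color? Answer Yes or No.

A, B, C, D, E, F form a clique, so at least 6 colors are needed.
So 5 colors are not enough.

No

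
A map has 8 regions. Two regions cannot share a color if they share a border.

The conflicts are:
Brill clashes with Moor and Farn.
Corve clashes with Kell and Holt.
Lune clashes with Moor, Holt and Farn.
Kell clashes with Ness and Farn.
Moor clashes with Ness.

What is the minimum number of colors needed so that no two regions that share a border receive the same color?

3

The cycle Farn-Lune-Holt-Corve-Kell-Farn has odd length 5, so it cannot be 2-colored; at least 3 colors are needed.
A valid assignment using 3 colors: Brill=1, Corve=3, Lune=1, Kell=1, Moor=2, Holt=2, Ness=3, Farn=2. No two conflicting regions share a color.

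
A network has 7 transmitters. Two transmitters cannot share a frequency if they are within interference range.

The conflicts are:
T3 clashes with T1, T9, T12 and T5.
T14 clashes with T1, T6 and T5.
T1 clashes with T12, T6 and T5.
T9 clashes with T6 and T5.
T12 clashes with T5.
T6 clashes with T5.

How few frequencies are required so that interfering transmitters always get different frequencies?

4

T14, T1, T6, T5 pairwise conflict, so at least 4 frequencies are needed.
A valid assignment using 4 frequencies: T3=3, T14=4, T1=2, T9=2, T12=4, T6=3, T5=1. No two conflicting transmitters share a frequency.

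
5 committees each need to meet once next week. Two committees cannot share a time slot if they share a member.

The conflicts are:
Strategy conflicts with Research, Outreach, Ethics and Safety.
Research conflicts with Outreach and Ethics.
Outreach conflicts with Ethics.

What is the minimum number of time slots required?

Strategy, Research, Outreach, Ethics all conflict with each other, so at least 4 time slots are needed.
4 time slots suffice: Strategy=1, Research=2, Outreach=4, Ethics=3, Safety=2. Every pair that conflicts lands in different time slots.

4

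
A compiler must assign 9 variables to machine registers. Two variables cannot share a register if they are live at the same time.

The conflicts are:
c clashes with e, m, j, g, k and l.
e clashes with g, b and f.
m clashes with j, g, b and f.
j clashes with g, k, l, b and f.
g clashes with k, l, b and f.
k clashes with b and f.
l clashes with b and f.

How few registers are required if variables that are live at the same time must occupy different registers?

j, g, k, b are mutually in conflict, so at least 4 registers are needed.
4 registers suffice: register 1 → {g}; register 2 → {e, j}; register 3 → {c, b, f}; register 4 → {m, k, l}. Each listed conflict is separated.

4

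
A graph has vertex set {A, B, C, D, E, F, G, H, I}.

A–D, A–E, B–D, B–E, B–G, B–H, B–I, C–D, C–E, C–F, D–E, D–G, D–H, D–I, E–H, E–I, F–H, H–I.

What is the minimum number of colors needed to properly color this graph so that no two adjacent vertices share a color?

B, D, E, H, I are pairwise adjacent (a clique of size 5), so at least 5 colors are needed.
One proper 5-coloring: A=3, B=3, C=3, D=1, E=2, F=1, G=2, H=4, I=5. No two adjacent vertices share a color.

5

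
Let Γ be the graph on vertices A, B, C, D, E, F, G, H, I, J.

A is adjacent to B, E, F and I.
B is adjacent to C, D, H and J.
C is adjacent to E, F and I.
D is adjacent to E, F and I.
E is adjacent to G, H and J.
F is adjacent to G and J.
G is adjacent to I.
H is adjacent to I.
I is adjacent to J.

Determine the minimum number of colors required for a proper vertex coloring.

B and H are adjacent, so at least 2 colors are needed.
2 colors suffice: color 1 → {B, E, F, I}; color 2 → {A, C, D, G, H, J}. Every edge joins two different colors.

2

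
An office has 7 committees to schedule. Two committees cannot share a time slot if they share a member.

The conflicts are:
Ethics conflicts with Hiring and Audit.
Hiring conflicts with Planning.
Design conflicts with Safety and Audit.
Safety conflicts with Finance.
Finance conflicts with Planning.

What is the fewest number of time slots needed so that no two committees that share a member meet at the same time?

The cycle Design-Audit-Ethics-Hiring-Planning-Finance-Safety-Design has odd length 7, so it cannot be 2-colored; at least 3 time slots are needed.
3 time slots suffice: time slot 1 → {Hiring, Audit, Finance}; time slot 2 → {Ethics, Design, Planning}; time slot 3 → {Safety}. Every pair that conflicts lands in different time slots.

3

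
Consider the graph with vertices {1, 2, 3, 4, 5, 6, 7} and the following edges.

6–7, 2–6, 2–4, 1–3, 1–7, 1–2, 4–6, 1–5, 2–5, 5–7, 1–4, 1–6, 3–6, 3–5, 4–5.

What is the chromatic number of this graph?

4

1, 2, 4, 6 form a clique, so at least 4 colors are needed.
4 colors suffice: 1=a, 2=d, 3=c, 4=c, 5=b, 6=b, 7=c. No two adjacent vertices share a color.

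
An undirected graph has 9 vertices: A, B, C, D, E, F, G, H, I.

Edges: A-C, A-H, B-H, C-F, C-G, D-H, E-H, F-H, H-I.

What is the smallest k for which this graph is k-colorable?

2

F and H are adjacent, so at least 2 colors are needed.
A valid assignment using 2 colors: A=blue, B=blue, C=red, D=blue, E=blue, F=blue, G=blue, H=red, I=blue. No two adjacent vertices share a color.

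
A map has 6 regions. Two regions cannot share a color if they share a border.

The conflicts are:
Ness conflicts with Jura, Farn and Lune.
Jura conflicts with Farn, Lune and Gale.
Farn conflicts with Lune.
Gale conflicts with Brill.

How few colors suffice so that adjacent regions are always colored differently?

4

Ness, Jura, Farn, Lune are mutually in conflict, so at least 4 colors are needed.
4 colors suffice: Ness=4, Jura=1, Farn=2, Lune=3, Gale=2, Brill=1. No two conflicting regions share a color.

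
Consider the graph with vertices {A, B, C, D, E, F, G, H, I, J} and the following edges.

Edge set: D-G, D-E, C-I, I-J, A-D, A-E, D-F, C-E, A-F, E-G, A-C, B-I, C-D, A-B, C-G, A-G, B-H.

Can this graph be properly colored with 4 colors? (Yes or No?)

A, C, D, E, G are pairwise adjacent (a clique of size 5), so at least 5 colors are needed.
So 4 colors are not enough.

No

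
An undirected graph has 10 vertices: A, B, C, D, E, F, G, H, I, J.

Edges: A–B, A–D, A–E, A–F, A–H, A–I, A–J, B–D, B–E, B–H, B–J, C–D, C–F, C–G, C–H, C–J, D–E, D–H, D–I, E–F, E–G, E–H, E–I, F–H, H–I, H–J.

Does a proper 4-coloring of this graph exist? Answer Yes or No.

No

A, D, E, H, I are pairwise adjacent (a clique of size 5), so at least 5 colors are needed.
So 4 colors are not enough.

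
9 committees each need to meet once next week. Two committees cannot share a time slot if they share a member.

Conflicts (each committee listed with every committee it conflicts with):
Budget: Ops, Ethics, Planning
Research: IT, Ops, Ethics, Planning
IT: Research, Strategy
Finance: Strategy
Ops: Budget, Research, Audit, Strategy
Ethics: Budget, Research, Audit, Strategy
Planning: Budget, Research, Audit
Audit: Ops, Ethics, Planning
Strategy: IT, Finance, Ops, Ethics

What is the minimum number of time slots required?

Ethics and Strategy conflict, so at least 2 time slots are needed.
A valid assignment using 2 time slots: Budget=2, Research=2, IT=1, Finance=1, Ops=1, Ethics=1, Planning=1, Audit=2, Strategy=2. Each listed conflict is separated.

2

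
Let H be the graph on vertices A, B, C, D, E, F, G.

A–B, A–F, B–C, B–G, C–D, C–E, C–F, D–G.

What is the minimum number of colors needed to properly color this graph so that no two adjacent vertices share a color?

A and B are adjacent, so at least 2 colors are needed.
2 colors suffice: color 1 → {A, C, G}; color 2 → {B, D, E, F}. No two adjacent vertices share a color.

2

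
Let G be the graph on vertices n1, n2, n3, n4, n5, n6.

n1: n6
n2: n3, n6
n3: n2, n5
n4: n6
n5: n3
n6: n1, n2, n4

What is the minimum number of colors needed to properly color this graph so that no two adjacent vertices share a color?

2

n1 and n6 are adjacent, so at least 2 colors are needed.
2 colors suffice: color R → {n3, n6}; color B → {n1, n2, n4, n5}. Every edge joins two different colors.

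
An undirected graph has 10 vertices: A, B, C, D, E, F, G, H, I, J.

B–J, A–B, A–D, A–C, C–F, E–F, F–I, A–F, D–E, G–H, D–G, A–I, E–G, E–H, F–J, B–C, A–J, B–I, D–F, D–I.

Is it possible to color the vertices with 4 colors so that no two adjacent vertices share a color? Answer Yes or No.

Yes

The chromatic number is 4. A, D, F, I are pairwise adjacent (a clique of size 4), so at least 4 colors are needed.
4 colors suffice: color 1 → {A, E}; color 2 → {B, F, G}; color 3 → {C, D, H, J}; color 4 → {I}.
That is already a proper 4-coloring.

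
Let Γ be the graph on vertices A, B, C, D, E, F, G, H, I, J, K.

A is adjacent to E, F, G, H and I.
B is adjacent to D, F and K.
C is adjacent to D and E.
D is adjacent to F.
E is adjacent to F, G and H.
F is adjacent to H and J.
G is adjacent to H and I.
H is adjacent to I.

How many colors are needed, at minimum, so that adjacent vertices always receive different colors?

4

A, E, G, H are mutually adjacent (a clique of size 4), so at least 4 colors are needed.
A valid assignment using 4 colors: A=2, B=2, C=1, D=3, E=4, F=1, G=1, H=3, I=4, J=2, K=1. Every edge joins two different colors.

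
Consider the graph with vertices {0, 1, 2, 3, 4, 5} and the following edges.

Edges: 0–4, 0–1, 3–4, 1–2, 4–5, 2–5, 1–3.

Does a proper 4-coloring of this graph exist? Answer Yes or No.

The chromatic number is 3. The cycle 3-4-5-2-1-3 has odd length 5, so it cannot be 2-colored; at least 3 colors are needed.
3 colors suffice: color a → {1, 4}; color b → {0, 3, 5}; color c → {2}.
Since 4 ≥ 3, a proper 4-coloring certainly exists.

Yes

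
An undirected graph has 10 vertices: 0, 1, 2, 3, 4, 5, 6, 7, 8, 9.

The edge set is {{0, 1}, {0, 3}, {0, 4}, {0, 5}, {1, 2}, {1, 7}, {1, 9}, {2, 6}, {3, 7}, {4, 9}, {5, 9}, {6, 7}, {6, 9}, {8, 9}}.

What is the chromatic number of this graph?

0 and 3 are adjacent, so at least 2 colors are needed.
2 colors suffice: 0=a, 1=b, 2=a, 3=b, 4=b, 5=b, 6=b, 7=a, 8=b, 9=a. No two adjacent vertices share a color.

2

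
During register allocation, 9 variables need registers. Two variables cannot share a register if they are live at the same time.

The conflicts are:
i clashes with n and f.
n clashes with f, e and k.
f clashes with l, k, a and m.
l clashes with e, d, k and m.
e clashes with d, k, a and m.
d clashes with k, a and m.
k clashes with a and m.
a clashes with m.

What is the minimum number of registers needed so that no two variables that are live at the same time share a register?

e, d, k, a, m all conflict with each other, so at least 5 registers are needed.
5 registers suffice: i=1, n=2, f=3, l=4, e=3, d=5, k=1, a=4, m=2. No two conflicting variables share a register.

5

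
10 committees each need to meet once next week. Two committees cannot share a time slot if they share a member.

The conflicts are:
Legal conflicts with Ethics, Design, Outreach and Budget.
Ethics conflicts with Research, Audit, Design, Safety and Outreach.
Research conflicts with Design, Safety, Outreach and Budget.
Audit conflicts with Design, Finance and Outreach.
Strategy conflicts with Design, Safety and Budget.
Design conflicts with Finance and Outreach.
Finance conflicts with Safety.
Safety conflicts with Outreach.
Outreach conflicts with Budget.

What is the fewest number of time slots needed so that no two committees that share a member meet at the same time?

Ethics, Research, Safety, Outreach are mutually in conflict, so at least 4 time slots are needed.
4 time slots suffice: Legal=4, Ethics=3, Research=4, Audit=4, Strategy=2, Design=1, Finance=2, Safety=1, Outreach=2, Budget=1. No two conflicting committees share a time slot.

4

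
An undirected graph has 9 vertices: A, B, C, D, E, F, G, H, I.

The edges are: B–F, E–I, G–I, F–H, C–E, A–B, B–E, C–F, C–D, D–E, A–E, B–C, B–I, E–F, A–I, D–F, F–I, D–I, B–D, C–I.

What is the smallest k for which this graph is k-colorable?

6

B, C, D, E, F, I are pairwise adjacent (a clique of size 6), so at least 6 colors are needed.
One proper 6-coloring: A=4, B=2, C=5, D=6, E=3, F=4, G=2, H=1, I=1. No two adjacent vertices share a color.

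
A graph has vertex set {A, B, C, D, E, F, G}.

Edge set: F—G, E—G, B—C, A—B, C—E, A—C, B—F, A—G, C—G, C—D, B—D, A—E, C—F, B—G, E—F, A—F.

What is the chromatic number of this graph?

A, C, E, F, G are mutually adjacent (a clique of size 5), so at least 5 colors are needed.
5 colors suffice: color 1 → {C}; color 2 → {D, F}; color 3 → {A}; color 4 → {G}; color 5 → {B, E}. No two adjacent vertices share a color.

5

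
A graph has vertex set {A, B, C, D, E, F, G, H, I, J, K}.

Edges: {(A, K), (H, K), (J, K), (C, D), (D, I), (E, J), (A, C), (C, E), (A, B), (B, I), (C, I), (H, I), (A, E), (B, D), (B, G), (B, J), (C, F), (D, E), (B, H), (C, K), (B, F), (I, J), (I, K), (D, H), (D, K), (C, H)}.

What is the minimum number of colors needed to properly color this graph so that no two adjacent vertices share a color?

5

C, D, H, I, K are mutually adjacent (a clique of size 5), so at least 5 colors are needed.
5 colors suffice: A=blue, B=red, C=red, D=blue, E=green, F=blue, G=blue, H=purple, I=yellow, J=blue, K=green. Every edge joins two different colors.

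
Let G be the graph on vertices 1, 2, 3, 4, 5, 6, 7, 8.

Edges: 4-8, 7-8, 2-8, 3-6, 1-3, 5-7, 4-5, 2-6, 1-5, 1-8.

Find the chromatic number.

The cycle 3-6-2-8-1-3 has odd length 5, so it cannot be 2-colored; at least 3 colors are needed.
One proper 3-coloring: 1=b, 2=b, 3=c, 4=b, 5=a, 6=a, 7=b, 8=a. Every edge joins two different colors.

3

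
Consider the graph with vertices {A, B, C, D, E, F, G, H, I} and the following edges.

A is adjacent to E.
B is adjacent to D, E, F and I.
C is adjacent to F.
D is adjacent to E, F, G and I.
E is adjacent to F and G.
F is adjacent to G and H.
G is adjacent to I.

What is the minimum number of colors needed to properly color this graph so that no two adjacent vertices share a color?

4

B, D, E, F are pairwise adjacent (a clique of size 4), so at least 4 colors are needed.
4 colors suffice: color 1 → {A, F, I}; color 2 → {C, E, H}; color 3 → {D}; color 4 → {B, G}. Every edge joins two different colors.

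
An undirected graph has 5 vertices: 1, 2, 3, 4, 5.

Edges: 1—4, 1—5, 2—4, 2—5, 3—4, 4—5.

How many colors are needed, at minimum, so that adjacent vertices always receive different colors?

3

1, 4, 5 are mutually adjacent, so at least 3 colors are needed.
One proper 3-coloring: 1=c, 2=c, 3=b, 4=a, 5=b. Each edge has distinct colors on its endpoints.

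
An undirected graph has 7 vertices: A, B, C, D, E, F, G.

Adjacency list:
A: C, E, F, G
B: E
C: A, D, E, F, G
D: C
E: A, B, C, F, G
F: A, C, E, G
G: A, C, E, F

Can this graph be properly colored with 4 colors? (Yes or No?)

No

A, C, E, F, G form a clique, so at least 5 colors are needed.
So 4 colors are not enough.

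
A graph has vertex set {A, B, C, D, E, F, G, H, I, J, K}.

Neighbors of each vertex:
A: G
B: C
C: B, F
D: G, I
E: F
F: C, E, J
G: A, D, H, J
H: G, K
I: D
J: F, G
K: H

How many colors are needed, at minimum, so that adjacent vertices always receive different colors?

F and J are adjacent, so at least 2 colors are needed.
2 colors suffice: color 1 → {B, F, G, I, K}; color 2 → {A, C, D, E, H, J}. No two adjacent vertices share a color.

2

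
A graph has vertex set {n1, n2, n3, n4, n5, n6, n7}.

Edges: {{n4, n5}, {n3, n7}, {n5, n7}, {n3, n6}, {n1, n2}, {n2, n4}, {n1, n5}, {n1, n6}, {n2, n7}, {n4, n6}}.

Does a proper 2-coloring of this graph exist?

The cycle n5-n1-n6-n3-n7-n5 has odd length 5, so it cannot be 2-colored; at least 3 colors are needed.
So 2 colors are not enough.

No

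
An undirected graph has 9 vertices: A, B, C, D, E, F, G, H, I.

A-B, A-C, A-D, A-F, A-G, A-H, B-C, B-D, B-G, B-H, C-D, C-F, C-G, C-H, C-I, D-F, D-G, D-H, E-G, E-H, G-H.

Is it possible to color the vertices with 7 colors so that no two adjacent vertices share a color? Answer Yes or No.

Yes

The chromatic number is 6. A, B, C, D, G, H are mutually adjacent (a clique of size 6), so at least 6 colors are needed.
6 colors suffice: color 1 → {C, E}; color 2 → {F, G, I}; color 3 → {A}; color 4 → {H}; color 5 → {D}; color 6 → {B}.
Since 7 ≥ 6, a proper 7-coloring certainly exists.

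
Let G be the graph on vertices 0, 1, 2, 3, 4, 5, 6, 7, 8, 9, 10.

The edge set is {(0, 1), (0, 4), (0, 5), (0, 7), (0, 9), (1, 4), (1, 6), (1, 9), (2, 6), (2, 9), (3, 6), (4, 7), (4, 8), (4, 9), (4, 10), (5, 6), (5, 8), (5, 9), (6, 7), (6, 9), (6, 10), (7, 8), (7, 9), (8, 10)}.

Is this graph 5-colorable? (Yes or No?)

The chromatic number is 4. 0, 1, 4, 9 form a clique, so at least 4 colors are needed.
4 colors suffice: color red → {3, 8, 9}; color blue → {4, 6}; color green → {0, 2, 10}; color yellow → {1, 5, 7}.
Since 5 ≥ 4, a proper 5-coloring certainly exists.

Yes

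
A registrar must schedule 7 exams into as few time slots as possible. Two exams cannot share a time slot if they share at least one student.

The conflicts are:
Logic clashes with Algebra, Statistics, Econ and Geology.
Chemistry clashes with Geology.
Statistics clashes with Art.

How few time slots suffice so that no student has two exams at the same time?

Logic and Econ conflict, so at least 2 time slots are needed.
2 time slots suffice: time slot 1 → {Logic, Chemistry, Art}; time slot 2 → {Algebra, Statistics, Econ, Geology}. Every pair that conflicts lands in different time slots.

2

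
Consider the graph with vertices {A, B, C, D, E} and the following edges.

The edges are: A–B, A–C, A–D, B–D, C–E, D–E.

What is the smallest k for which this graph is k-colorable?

3

A, B, D are pairwise adjacent, so at least 3 colors are needed.
One proper 3-coloring: A=2, B=3, C=1, D=1, E=2. Each edge has distinct colors on its endpoints.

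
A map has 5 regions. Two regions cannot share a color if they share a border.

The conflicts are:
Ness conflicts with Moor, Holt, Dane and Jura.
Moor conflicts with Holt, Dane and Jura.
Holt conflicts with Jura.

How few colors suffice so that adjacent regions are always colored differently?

Ness, Moor, Holt, Jura pairwise conflict, so at least 4 colors are needed.
4 colors suffice: color 1 → {Moor}; color 2 → {Ness}; color 3 → {Holt, Dane}; color 4 → {Jura}. Each listed conflict is separated.

4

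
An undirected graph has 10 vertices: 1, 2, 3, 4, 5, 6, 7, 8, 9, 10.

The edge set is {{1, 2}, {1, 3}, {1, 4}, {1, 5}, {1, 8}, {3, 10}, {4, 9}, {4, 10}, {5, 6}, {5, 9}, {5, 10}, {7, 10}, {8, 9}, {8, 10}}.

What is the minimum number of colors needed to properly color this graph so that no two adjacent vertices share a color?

1 and 8 are adjacent, so at least 2 colors are needed.
One proper 2-coloring: 1=a, 2=b, 3=b, 4=b, 5=b, 6=a, 7=b, 8=b, 9=a, 10=a. Every edge joins two different colors.

2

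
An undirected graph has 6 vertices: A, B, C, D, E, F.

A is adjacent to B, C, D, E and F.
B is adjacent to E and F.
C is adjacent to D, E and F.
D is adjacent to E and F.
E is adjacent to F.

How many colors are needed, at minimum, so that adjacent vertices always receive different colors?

A, C, D, E, F form a clique, so at least 5 colors are needed.
A valid assignment using 5 colors: A=green, B=yellow, C=yellow, D=purple, E=red, F=blue. Every edge joins two different colors.

5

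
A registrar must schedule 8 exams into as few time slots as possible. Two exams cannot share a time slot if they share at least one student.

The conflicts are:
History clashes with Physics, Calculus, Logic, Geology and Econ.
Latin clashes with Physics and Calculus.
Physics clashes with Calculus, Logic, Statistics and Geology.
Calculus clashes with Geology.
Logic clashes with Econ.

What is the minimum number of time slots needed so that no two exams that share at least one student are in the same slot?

4

History, Physics, Calculus, Geology pairwise conflict, so at least 4 time slots are needed.
A valid assignment using 4 time slots: History=2, Latin=2, Physics=1, Calculus=3, Logic=3, Statistics=2, Geology=4, Econ=1. No two conflicting exams share a time slot.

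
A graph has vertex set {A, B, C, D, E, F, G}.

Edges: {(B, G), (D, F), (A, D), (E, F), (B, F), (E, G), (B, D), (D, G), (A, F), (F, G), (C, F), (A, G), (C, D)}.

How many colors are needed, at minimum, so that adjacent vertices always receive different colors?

A, D, F, G are pairwise adjacent (a clique of size 4), so at least 4 colors are needed.
4 colors suffice: A=yellow, B=yellow, C=green, D=blue, E=blue, F=red, G=green. Every edge joins two different colors.

4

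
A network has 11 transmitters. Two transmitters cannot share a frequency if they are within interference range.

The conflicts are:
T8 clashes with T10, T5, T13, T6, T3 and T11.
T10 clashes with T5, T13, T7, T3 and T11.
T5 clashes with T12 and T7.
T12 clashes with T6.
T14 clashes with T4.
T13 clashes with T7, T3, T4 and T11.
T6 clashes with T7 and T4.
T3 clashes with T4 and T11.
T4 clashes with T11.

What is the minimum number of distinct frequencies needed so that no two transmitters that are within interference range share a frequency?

5

T8, T10, T13, T3, T11 are mutually in conflict, so at least 5 frequencies are needed.
Using 5 frequencies: T8=1, T10=3, T5=2, T12=1, T14=2, T13=2, T6=2, T7=1, T3=4, T4=1, T11=5. Each listed conflict is separated.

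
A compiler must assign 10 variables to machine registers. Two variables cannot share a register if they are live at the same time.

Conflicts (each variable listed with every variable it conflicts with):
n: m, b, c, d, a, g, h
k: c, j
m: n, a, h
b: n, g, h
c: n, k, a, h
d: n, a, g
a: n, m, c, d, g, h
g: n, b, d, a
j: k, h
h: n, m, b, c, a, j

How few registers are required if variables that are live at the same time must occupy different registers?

4

n, m, a, h all conflict with each other, so at least 4 registers are needed.
4 registers suffice: register 1 → {n, j}; register 2 → {k, b, a}; register 3 → {g, h}; register 4 → {m, c, d}. Every pair that conflicts lands in different registers.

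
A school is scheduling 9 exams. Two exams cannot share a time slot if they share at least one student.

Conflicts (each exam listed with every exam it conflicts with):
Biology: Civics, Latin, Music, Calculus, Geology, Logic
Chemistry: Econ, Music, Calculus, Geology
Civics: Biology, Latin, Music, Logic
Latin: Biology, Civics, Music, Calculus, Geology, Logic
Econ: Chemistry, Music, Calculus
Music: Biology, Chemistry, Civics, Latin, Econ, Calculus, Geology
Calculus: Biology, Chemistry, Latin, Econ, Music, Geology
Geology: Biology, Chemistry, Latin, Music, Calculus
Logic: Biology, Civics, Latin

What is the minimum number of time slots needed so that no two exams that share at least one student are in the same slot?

5

Biology, Latin, Music, Calculus, Geology all conflict with each other, so at least 5 time slots are needed.
5 time slots suffice: time slot 1 → {Music, Logic}; time slot 2 → {Civics, Calculus}; time slot 3 → {Biology, Chemistry}; time slot 4 → {Latin, Econ}; time slot 5 → {Geology}. No two conflicting exams share a time slot.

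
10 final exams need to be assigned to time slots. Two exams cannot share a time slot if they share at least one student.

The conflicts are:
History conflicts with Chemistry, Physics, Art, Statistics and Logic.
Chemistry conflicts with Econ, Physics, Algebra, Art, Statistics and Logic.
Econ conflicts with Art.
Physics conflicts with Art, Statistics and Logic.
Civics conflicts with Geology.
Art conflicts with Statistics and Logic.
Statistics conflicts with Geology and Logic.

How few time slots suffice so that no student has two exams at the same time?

History, Chemistry, Physics, Art, Statistics, Logic pairwise conflict, so at least 6 time slots are needed.
6 time slots suffice: time slot 1 → {Chemistry, Geology}; time slot 2 → {Econ, Algebra, Civics, Statistics}; time slot 3 → {Art}; time slot 4 → {Logic}; time slot 5 → {Physics}; time slot 6 → {History}. Each listed conflict is separated.

6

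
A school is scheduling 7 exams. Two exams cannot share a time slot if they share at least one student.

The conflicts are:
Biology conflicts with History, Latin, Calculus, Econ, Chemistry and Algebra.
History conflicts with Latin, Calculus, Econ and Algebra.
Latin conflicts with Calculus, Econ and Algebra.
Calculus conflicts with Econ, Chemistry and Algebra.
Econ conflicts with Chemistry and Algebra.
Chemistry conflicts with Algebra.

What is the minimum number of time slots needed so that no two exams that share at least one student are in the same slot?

Biology, History, Latin, Calculus, Econ, Algebra all conflict with each other, so at least 6 time slots are needed.
Using 6 time slots: Biology=3, History=6, Latin=5, Calculus=4, Econ=2, Chemistry=5, Algebra=1. Every pair that conflicts lands in different time slots.

6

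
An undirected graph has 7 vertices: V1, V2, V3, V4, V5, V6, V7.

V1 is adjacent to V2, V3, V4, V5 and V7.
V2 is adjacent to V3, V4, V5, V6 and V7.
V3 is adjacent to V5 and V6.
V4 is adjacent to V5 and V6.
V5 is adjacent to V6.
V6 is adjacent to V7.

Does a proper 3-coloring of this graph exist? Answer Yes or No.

V1, V2, V4, V5 form a clique, so at least 4 colors are needed.
So 3 colors are not enough.

No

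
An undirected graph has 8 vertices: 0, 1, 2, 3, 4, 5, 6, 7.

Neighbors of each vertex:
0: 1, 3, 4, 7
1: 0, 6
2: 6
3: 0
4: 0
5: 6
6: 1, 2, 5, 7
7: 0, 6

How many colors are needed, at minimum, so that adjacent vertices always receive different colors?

2

1 and 6 are adjacent, so at least 2 colors are needed.
A valid assignment using 2 colors: 0=a, 1=b, 2=b, 3=b, 4=b, 5=b, 6=a, 7=b. Each edge has distinct colors on its endpoints.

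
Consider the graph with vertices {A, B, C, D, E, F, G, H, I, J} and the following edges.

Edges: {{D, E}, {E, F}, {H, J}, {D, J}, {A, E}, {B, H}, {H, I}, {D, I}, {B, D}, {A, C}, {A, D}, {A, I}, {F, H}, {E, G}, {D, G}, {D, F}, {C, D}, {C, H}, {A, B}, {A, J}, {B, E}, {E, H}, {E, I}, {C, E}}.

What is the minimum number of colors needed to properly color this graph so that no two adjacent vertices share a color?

4

A, C, D, E are mutually adjacent (a clique of size 4), so at least 4 colors are needed.
4 colors suffice: A=3, B=4, C=4, D=1, E=2, F=3, G=3, H=1, I=4, J=2. No two adjacent vertices share a color.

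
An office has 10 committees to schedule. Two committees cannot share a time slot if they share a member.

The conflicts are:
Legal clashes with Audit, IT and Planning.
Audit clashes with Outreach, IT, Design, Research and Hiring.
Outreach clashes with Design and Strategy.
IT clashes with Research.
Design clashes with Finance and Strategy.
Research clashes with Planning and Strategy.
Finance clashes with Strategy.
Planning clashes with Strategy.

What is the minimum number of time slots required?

Audit, Outreach, Design are mutually in conflict, so at least 3 time slots are needed.
A valid assignment using 3 time slots: Legal=2, Audit=1, Outreach=3, IT=3, Design=2, Research=2, Hiring=2, Finance=3, Planning=3, Strategy=1. No two conflicting committees share a time slot.

3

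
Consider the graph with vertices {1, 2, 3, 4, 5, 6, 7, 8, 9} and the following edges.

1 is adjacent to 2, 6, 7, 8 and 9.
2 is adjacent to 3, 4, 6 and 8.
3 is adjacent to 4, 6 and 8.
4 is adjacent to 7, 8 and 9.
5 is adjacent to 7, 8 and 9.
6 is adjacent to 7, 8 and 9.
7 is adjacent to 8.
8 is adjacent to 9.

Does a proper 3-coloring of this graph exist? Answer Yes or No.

No

2, 3, 6, 8 are mutually adjacent (a clique of size 4), so at least 4 colors are needed.
So 3 colors are not enough.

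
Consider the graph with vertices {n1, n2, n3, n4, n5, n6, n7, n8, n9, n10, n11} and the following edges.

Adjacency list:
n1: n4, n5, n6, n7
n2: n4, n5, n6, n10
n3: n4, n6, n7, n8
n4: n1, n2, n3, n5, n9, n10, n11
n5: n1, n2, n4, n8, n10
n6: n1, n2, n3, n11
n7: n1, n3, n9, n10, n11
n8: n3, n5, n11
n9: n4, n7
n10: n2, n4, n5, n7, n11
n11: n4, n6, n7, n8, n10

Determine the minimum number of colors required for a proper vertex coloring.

4

n2, n4, n5, n10 are mutually adjacent (a clique of size 4), so at least 4 colors are needed.
A valid assignment using 4 colors: n1=3, n2=4, n3=2, n4=1, n5=2, n6=1, n7=1, n8=1, n9=2, n10=3, n11=2. No two adjacent vertices share a color.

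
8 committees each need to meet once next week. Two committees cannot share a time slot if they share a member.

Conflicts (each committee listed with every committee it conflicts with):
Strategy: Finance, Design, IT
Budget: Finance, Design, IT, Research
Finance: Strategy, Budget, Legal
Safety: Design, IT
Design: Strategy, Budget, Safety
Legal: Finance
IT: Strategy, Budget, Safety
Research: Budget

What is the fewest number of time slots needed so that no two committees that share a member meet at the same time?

Strategy and Finance conflict, so at least 2 time slots are needed.
Using 2 time slots: Strategy=1, Budget=1, Finance=2, Safety=1, Design=2, Legal=1, IT=2, Research=2. Every pair that conflicts lands in different time slots.

2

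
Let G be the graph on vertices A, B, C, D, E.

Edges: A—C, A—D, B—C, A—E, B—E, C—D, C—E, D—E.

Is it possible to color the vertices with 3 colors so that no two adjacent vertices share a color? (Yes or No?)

No

A, C, D, E form a clique, so at least 4 colors are needed.
So 3 colors are not enough.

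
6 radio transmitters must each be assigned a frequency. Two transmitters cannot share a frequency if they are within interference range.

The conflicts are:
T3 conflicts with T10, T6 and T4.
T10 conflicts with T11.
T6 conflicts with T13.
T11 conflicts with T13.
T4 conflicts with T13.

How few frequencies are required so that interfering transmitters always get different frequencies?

The cycle T10-T3-T4-T13-T11-T10 has odd length 5, so it cannot be 2-colored; at least 3 frequencies are needed.
3 frequencies suffice: frequency 1 → {T3, T13}; frequency 2 → {T10, T6, T4}; frequency 3 → {T11}. Every pair that conflicts lands in different frequencies.

3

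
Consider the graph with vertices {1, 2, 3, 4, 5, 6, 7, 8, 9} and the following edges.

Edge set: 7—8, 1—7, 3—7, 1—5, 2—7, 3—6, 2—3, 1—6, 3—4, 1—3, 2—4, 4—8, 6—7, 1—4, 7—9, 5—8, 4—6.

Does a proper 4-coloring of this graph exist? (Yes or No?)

Yes

The chromatic number is 4. 1, 3, 4, 6 form a clique, so at least 4 colors are needed.
4 colors suffice: 1=b, 2=b, 3=c, 4=a, 5=a, 6=d, 7=a, 8=b, 9=b.
That is already a proper 4-coloring.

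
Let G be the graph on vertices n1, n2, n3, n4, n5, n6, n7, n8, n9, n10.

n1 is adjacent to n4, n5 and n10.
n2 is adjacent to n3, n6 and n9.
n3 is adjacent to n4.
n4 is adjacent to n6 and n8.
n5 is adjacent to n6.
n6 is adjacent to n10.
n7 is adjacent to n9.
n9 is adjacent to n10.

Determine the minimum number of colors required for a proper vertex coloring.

2

n2 and n9 are adjacent, so at least 2 colors are needed.
2 colors suffice: color R → {n1, n3, n6, n8, n9}; color B → {n2, n4, n5, n7, n10}. Each edge has distinct colors on its endpoints.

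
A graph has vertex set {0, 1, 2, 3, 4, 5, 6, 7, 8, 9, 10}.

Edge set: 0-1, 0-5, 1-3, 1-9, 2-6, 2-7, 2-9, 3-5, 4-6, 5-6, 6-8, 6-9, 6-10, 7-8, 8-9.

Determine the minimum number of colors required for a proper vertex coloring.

3

2, 6, 9 are mutually adjacent, so at least 3 colors are needed.
3 colors suffice: color a → {1, 6, 7}; color b → {4, 5, 9, 10}; color c → {0, 2, 3, 8}. Each edge has distinct colors on its endpoints.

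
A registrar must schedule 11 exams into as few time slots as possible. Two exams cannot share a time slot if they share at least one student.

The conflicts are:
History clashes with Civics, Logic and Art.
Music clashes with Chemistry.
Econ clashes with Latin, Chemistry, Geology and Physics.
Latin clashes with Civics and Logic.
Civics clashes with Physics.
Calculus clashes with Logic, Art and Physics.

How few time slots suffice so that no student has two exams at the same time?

3

The cycle Calculus-Physics-Econ-Latin-Logic-Calculus has odd length 5, so it cannot be 2-colored; at least 3 time slots are needed.
3 time slots suffice: time slot 1 → {History, Music, Econ, Calculus}; time slot 2 → {Latin, Chemistry, Art, Geology, Physics}; time slot 3 → {Civics, Logic}. Every pair that conflicts lands in different time slots.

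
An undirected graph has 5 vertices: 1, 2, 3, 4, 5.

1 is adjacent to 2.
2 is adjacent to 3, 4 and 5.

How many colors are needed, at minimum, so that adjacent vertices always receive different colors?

2

2 and 3 are adjacent, so at least 2 colors are needed.
2 colors suffice: color a → {2}; color b → {1, 3, 4, 5}. Each edge has distinct colors on its endpoints.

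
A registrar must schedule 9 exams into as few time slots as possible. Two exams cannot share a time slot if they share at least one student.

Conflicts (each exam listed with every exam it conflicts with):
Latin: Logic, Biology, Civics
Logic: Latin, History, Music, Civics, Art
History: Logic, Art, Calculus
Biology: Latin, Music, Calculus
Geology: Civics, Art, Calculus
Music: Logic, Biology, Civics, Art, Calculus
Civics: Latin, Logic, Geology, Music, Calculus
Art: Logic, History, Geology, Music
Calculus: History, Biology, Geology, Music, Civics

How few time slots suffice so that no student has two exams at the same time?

Logic, Music, Art are mutually in conflict, so at least 3 time slots are needed.
3 time slots suffice: time slot 1 → {Latin, History, Geology, Music}; time slot 2 → {Logic, Calculus}; time slot 3 → {Biology, Civics, Art}. No two conflicting exams share a time slot.

3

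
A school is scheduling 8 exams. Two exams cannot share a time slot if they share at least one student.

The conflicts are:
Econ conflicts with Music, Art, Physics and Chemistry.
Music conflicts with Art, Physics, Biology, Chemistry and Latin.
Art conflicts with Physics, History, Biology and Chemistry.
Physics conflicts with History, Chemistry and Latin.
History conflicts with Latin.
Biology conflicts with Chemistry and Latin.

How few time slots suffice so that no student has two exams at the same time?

5

Econ, Music, Art, Physics, Chemistry are mutually in conflict, so at least 5 time slots are needed.
5 time slots suffice: time slot 1 → {Music, History}; time slot 2 → {Physics, Biology}; time slot 3 → {Art, Latin}; time slot 4 → {Chemistry}; time slot 5 → {Econ}. No two conflicting exams share a time slot.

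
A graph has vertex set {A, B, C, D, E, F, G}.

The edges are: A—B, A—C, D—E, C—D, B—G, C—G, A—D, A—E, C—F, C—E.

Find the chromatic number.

A, C, D, E are mutually adjacent (a clique of size 4), so at least 4 colors are needed.
A valid assignment using 4 colors: A=2, B=1, C=1, D=4, E=3, F=2, G=2. Every edge joins two different colors.

4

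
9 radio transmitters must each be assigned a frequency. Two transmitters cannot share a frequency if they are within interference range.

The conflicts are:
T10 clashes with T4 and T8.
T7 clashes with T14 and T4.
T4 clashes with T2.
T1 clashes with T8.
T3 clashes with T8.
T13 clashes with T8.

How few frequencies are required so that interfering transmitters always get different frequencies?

2

T10 and T8 conflict, so at least 2 frequencies are needed.
A valid assignment using 2 frequencies: T10=2, T7=2, T14=1, T4=1, T1=2, T3=2, T13=2, T8=1, T2=2. Each listed conflict is separated.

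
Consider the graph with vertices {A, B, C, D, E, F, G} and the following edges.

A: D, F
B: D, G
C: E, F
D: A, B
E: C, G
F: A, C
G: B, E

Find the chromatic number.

The cycle F-A-D-B-G-E-C-F has odd length 7, so it cannot be 2-colored; at least 3 colors are needed.
3 colors suffice: A=1, B=1, C=1, D=2, E=3, F=2, G=2. Every edge joins two different colors.

3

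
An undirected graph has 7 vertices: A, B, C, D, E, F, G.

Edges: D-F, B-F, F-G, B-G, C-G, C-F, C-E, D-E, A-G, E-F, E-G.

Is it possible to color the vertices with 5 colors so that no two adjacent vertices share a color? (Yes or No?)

Yes

The chromatic number is 4. C, E, F, G are mutually adjacent (a clique of size 4), so at least 4 colors are needed.
4 colors suffice: A=blue, B=green, C=yellow, D=red, E=green, F=blue, G=red.
Since 5 ≥ 4, a proper 5-coloring certainly exists.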